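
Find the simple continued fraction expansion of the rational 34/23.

[1; 2, 11]

Run the Euclidean algorithm on 34 and 23; the successive quotients are the partial quotients a_0, a_1, ... (each step inverts the fractional part left over by the previous one):
  34 = 1*23 + 11, so a_0 = 1.
  23 = 2*11 + 1, so a_1 = 2.
  11 = 11*1 + 0, so a_2 = 11.
The remainder reaches 0 after 3 divisions, so the expansion has 3 partial quotients, read off in order.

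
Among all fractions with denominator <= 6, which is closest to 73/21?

7/2

Expand x = 73/21 as a continued fraction with the Euclidean algorithm:
  73 = 3*21 + 10, so a_0 = 3.
  21 = 2*10 + 1, so a_1 = 2.
  10 = 10*1 + 0, so a_2 = 10.
so x = [3; 2, 10].
Convergents (p_i = a_i*p_{i-1} + p_{i-2}, q_i = a_i*q_{i-1} + q_{i-2} with p_{-2}=0, p_{-1}=1, q_{-2}=1, q_{-1}=0), until the denominator exceeds 6:
  i=0: a_0=3, p_0 = 3*1 + 0 = 3, q_0 = 3*0 + 1 = 1.
  i=1: a_1=2, p_1 = 2*3 + 1 = 7, q_1 = 2*1 + 0 = 2.
  i=2: a_2=10, p_2 = 10*7 + 3 = 73, q_2 = 10*2 + 1 = 21.
q_2 = 21 > 6, so the last convergent with denominator <= 6 is p_1/q_1 = 7/2.
The closest fraction with denominator <= 6 is either p_1/q_1 or the intermediate fraction (k*p_1 + p_0)/(k*q_1 + q_0) with the largest k >= 1 whose denominator stays <= 6; these approach x as k grows, and every other convergent or intermediate fraction in range is farther away.
Largest k: floor((6 - q_0)/q_1) = floor((6 - 1)/2) = 2.
That gives (2*7 + 3)/(2*2 + 1) = 17/5.
Compare the errors: |x - 7/2| = |73*2 - 7*21|/(21*2) = 1/42, and |x - 17/5| = |73*5 - 17*21|/(21*5) = 8/105.
Cross-multiplying, 1*105 = 105 < 336 = 8*42, so 1/42 is smaller: the convergent 7/2 is closer to x than 17/5.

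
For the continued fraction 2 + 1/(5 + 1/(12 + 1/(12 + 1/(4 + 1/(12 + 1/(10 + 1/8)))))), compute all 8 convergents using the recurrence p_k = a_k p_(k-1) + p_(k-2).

Using the convergent recurrence p_i = a_i*p_{i-1} + p_{i-2}, q_i = a_i*q_{i-1} + q_{i-2} with p_{-2}=0, p_{-1}=1, q_{-2}=1, q_{-1}=0:
  i=0: a_0=2, p_0 = 2*1 + 0 = 2, q_0 = 2*0 + 1 = 1.
  i=1: a_1=5, p_1 = 5*2 + 1 = 11, q_1 = 5*1 + 0 = 5.
  i=2: a_2=12, p_2 = 12*11 + 2 = 134, q_2 = 12*5 + 1 = 61.
  i=3: a_3=12, p_3 = 12*134 + 11 = 1619, q_3 = 12*61 + 5 = 737.
  i=4: a_4=4, p_4 = 4*1619 + 134 = 6610, q_4 = 4*737 + 61 = 3009.
  i=5: a_5=12, p_5 = 12*6610 + 1619 = 80939, q_5 = 12*3009 + 737 = 36845.
  i=6: a_6=10, p_6 = 10*80939 + 6610 = 816000, q_6 = 10*36845 + 3009 = 371459.
  i=7: a_7=8, p_7 = 8*816000 + 80939 = 6608939, q_7 = 8*371459 + 36845 = 3008517.

2/1, 11/5, 134/61, 1619/737, 6610/3009, 80939/36845, 816000/371459, 6608939/3008517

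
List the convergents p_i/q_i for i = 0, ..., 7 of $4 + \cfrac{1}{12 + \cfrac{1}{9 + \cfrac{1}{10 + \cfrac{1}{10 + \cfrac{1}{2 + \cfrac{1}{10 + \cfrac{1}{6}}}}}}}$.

Using the convergent recurrence p_i = a_i*p_{i-1} + p_{i-2}, q_i = a_i*q_{i-1} + q_{i-2} with p_{-2}=0, p_{-1}=1, q_{-2}=1, q_{-1}=0:
  i=0: a_0=4, p_0 = 4*1 + 0 = 4, q_0 = 4*0 + 1 = 1.
  i=1: a_1=12, p_1 = 12*4 + 1 = 49, q_1 = 12*1 + 0 = 12.
  i=2: a_2=9, p_2 = 9*49 + 4 = 445, q_2 = 9*12 + 1 = 109.
  i=3: a_3=10, p_3 = 10*445 + 49 = 4499, q_3 = 10*109 + 12 = 1102.
  i=4: a_4=10, p_4 = 10*4499 + 445 = 45435, q_4 = 10*1102 + 109 = 11129.
  i=5: a_5=2, p_5 = 2*45435 + 4499 = 95369, q_5 = 2*11129 + 1102 = 23360.
  i=6: a_6=10, p_6 = 10*95369 + 45435 = 999125, q_6 = 10*23360 + 11129 = 244729.
  i=7: a_7=6, p_7 = 6*999125 + 95369 = 6090119, q_7 = 6*244729 + 23360 = 1491734.

4/1, 49/12, 445/109, 4499/1102, 45435/11129, 95369/23360, 999125/244729, 6090119/1491734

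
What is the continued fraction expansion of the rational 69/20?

Run the Euclidean algorithm on 69 and 20; the successive quotients are the partial quotients a_0, a_1, ... (each step inverts the fractional part left over by the previous one):
  69 = 3*20 + 9, so a_0 = 3.
  20 = 2*9 + 2, so a_1 = 2.
  9 = 4*2 + 1, so a_2 = 4.
  2 = 2*1 + 0, so a_3 = 2.
The remainder reaches 0 after 4 divisions, so the expansion has 4 partial quotients, read off in order.

[3; 2, 4, 2]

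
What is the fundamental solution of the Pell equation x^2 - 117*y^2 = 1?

First expand sqrt(117) as a continued fraction. With x_i = (sqrt(117) + m_i)/d_i and (m_0, d_0) = (0, 1): a_0 = floor(sqrt(117)) = 10, since 10^2 = 100 <= 117 < 121 = 11^2.
Iterate m_{i+1} = d_i*a_i - m_i, d_{i+1} = (117 - m_{i+1}^2)/d_i, a_{i+1} = floor((a_0 + m_{i+1})/d_{i+1}):
  m_1 = 1*10 - 0 = 10, d_1 = (117 - 10^2)/1 = 17/1 = 17, a_1 = floor((10 + 10)/17) = 1.
  m_2 = 17*1 - 10 = 7, d_2 = (117 - 7^2)/17 = 68/17 = 4, a_2 = floor((10 + 7)/4) = 4.
  m_3 = 4*4 - 7 = 9, d_3 = (117 - 9^2)/4 = 36/4 = 9, a_3 = floor((10 + 9)/9) = 2.
  m_4 = 9*2 - 9 = 9, d_4 = (117 - 9^2)/9 = 36/9 = 4, a_4 = floor((10 + 9)/4) = 4.
  m_5 = 4*4 - 9 = 7, d_5 = (117 - 7^2)/4 = 68/4 = 17, a_5 = floor((10 + 7)/17) = 1.
  m_6 = 17*1 - 7 = 10, d_6 = (117 - 10^2)/17 = 17/17 = 1, a_6 = floor((10 + 10)/1) = 20.
  m_7 = 1*20 - 10 = 10, d_7 = (117 - 10^2)/1 = 17/1 = 17: (m_7, d_7) = (m_1, d_1) = (10, 17), so from here the quotients repeat a_1, ..., a_6; the period length is 6.
So sqrt(117) = [10; (1, 4, 2, 4, 1, 20)] with period length k = 6.
k is even, so the fundamental solution of x^2 - 117y^2 = 1 is (p_{k-1}, q_{k-1}) = (p_5, q_5); compute convergents through index 5.
Convergents (p_i = a_i*p_{i-1} + p_{i-2}, q_i = a_i*q_{i-1} + q_{i-2} with p_{-2}=0, p_{-1}=1, q_{-2}=1, q_{-1}=0):
  i=0: a_0=10, p_0 = 10*1 + 0 = 10, q_0 = 10*0 + 1 = 1.
  i=1: a_1=1, p_1 = 1*10 + 1 = 11, q_1 = 1*1 + 0 = 1.
  i=2: a_2=4, p_2 = 4*11 + 10 = 54, q_2 = 4*1 + 1 = 5.
  i=3: a_3=2, p_3 = 2*54 + 11 = 119, q_3 = 2*5 + 1 = 11.
  i=4: a_4=4, p_4 = 4*119 + 54 = 530, q_4 = 4*11 + 5 = 49.
  i=5: a_5=1, p_5 = 1*530 + 119 = 649, q_5 = 1*49 + 11 = 60.
Check: 649^2 - 117*60^2 = 421201 - 421200 = 1, so (x, y) = (649, 60) solves the equation, and by the theorem it is the least positive solution.

(x, y) = (649, 60)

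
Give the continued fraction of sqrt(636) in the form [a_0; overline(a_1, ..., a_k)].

Write x_i = (sqrt(636) + m_i)/d_i with (m_0, d_0) = (0, 1). a_0 = floor(sqrt(636)) = 25, since 25^2 = 625 <= 636 < 676 = 26^2.
Iterate m_{i+1} = d_i*a_i - m_i, d_{i+1} = (636 - m_{i+1}^2)/d_i, a_{i+1} = floor((a_0 + m_{i+1})/d_{i+1}):
  m_1 = 1*25 - 0 = 25, d_1 = (636 - 25^2)/1 = 11/1 = 11, a_1 = floor((25 + 25)/11) = 4.
  m_2 = 11*4 - 25 = 19, d_2 = (636 - 19^2)/11 = 275/11 = 25, a_2 = floor((25 + 19)/25) = 1.
  m_3 = 25*1 - 19 = 6, d_3 = (636 - 6^2)/25 = 600/25 = 24, a_3 = floor((25 + 6)/24) = 1.
  m_4 = 24*1 - 6 = 18, d_4 = (636 - 18^2)/24 = 312/24 = 13, a_4 = floor((25 + 18)/13) = 3.
  m_5 = 13*3 - 18 = 21, d_5 = (636 - 21^2)/13 = 195/13 = 15, a_5 = floor((25 + 21)/15) = 3.
  m_6 = 15*3 - 21 = 24, d_6 = (636 - 24^2)/15 = 60/15 = 4, a_6 = floor((25 + 24)/4) = 12.
  m_7 = 4*12 - 24 = 24, d_7 = (636 - 24^2)/4 = 60/4 = 15, a_7 = floor((25 + 24)/15) = 3.
  m_8 = 15*3 - 24 = 21, d_8 = (636 - 21^2)/15 = 195/15 = 13, a_8 = floor((25 + 21)/13) = 3.
  m_9 = 13*3 - 21 = 18, d_9 = (636 - 18^2)/13 = 312/13 = 24, a_9 = floor((25 + 18)/24) = 1.
  m_10 = 24*1 - 18 = 6, d_10 = (636 - 6^2)/24 = 600/24 = 25, a_10 = floor((25 + 6)/25) = 1.
  m_11 = 25*1 - 6 = 19, d_11 = (636 - 19^2)/25 = 275/25 = 11, a_11 = floor((25 + 19)/11) = 4.
  m_12 = 11*4 - 19 = 25, d_12 = (636 - 25^2)/11 = 11/11 = 1, a_12 = floor((25 + 25)/1) = 50.
  m_13 = 1*50 - 25 = 25, d_13 = (636 - 25^2)/1 = 11/1 = 11: (m_13, d_13) = (m_1, d_1) = (25, 11), so from here the quotients repeat a_1, ..., a_12; the period length is 12.
Hence the expansion of sqrt(636) is a_0 = 25 followed by the repeating block 4, 1, 1, 3, 3, 12, 3, 3, 1, 1, 4, 50 (period 12).

[25; overline(4, 1, 1, 3, 3, 12, 3, 3, 1, 1, 4, 50)]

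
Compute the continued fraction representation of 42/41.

Run the Euclidean algorithm on 42 and 41; the successive quotients are the partial quotients a_0, a_1, ... (each step inverts the fractional part left over by the previous one):
  42 = 1*41 + 1, so a_0 = 1.
  41 = 41*1 + 0, so a_1 = 41.
The remainder reaches 0 after 2 divisions, so the expansion has 2 partial quotients, read off in order.

[1; 41]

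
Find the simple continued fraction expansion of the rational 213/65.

[3; 3, 1, 1, 1, 1, 3]

Run the Euclidean algorithm on 213 and 65; the successive quotients are the partial quotients a_0, a_1, ... (each step inverts the fractional part left over by the previous one):
  213 = 3*65 + 18, so a_0 = 3.
  65 = 3*18 + 11, so a_1 = 3.
  18 = 1*11 + 7, so a_2 = 1.
  11 = 1*7 + 4, so a_3 = 1.
  7 = 1*4 + 3, so a_4 = 1.
  4 = 1*3 + 1, so a_5 = 1.
  3 = 3*1 + 0, so a_6 = 3.
The remainder reaches 0 after 7 divisions, so the expansion has 7 partial quotients, read off in order.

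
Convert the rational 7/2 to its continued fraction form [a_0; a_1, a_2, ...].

[3; 2]

Run the Euclidean algorithm on 7 and 2; the successive quotients are the partial quotients a_0, a_1, ... (each step inverts the fractional part left over by the previous one):
  7 = 3*2 + 1, so a_0 = 3.
  2 = 2*1 + 0, so a_1 = 2.
The remainder reaches 0 after 2 divisions, so the expansion has 2 partial quotients, read off in order.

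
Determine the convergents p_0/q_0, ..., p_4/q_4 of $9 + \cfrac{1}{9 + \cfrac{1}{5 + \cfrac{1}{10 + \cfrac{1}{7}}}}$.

9/1, 82/9, 419/46, 4272/469, 30323/3329

Using the convergent recurrence p_i = a_i*p_{i-1} + p_{i-2}, q_i = a_i*q_{i-1} + q_{i-2} with p_{-2}=0, p_{-1}=1, q_{-2}=1, q_{-1}=0:
  i=0: a_0=9, p_0 = 9*1 + 0 = 9, q_0 = 9*0 + 1 = 1.
  i=1: a_1=9, p_1 = 9*9 + 1 = 82, q_1 = 9*1 + 0 = 9.
  i=2: a_2=5, p_2 = 5*82 + 9 = 419, q_2 = 5*9 + 1 = 46.
  i=3: a_3=10, p_3 = 10*419 + 82 = 4272, q_3 = 10*46 + 9 = 469.
  i=4: a_4=7, p_4 = 7*4272 + 419 = 30323, q_4 = 7*469 + 46 = 3329.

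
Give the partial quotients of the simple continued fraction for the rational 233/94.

[2; 2, 11, 4]

Run the Euclidean algorithm on 233 and 94; the successive quotients are the partial quotients a_0, a_1, ... (each step inverts the fractional part left over by the previous one):
  233 = 2*94 + 45, so a_0 = 2.
  94 = 2*45 + 4, so a_1 = 2.
  45 = 11*4 + 1, so a_2 = 11.
  4 = 4*1 + 0, so a_3 = 4.
The remainder reaches 0 after 4 divisions, so the expansion has 4 partial quotients, read off in order.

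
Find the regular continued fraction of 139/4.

Run the Euclidean algorithm on 139 and 4; the successive quotients are the partial quotients a_0, a_1, ... (each step inverts the fractional part left over by the previous one):
  139 = 34*4 + 3, so a_0 = 34.
  4 = 1*3 + 1, so a_1 = 1.
  3 = 3*1 + 0, so a_2 = 3.
The remainder reaches 0 after 3 divisions, so the expansion has 3 partial quotients, read off in order.

[34; 1, 3]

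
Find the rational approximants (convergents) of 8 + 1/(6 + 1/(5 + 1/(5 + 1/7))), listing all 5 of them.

Using the convergent recurrence p_i = a_i*p_{i-1} + p_{i-2}, q_i = a_i*q_{i-1} + q_{i-2} with p_{-2}=0, p_{-1}=1, q_{-2}=1, q_{-1}=0:
  i=0: a_0=8, p_0 = 8*1 + 0 = 8, q_0 = 8*0 + 1 = 1.
  i=1: a_1=6, p_1 = 6*8 + 1 = 49, q_1 = 6*1 + 0 = 6.
  i=2: a_2=5, p_2 = 5*49 + 8 = 253, q_2 = 5*6 + 1 = 31.
  i=3: a_3=5, p_3 = 5*253 + 49 = 1314, q_3 = 5*31 + 6 = 161.
  i=4: a_4=7, p_4 = 7*1314 + 253 = 9451, q_4 = 7*161 + 31 = 1158.

8/1, 49/6, 253/31, 1314/161, 9451/1158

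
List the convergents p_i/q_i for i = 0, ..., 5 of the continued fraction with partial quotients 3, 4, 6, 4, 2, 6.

Using the convergent recurrence p_i = a_i*p_{i-1} + p_{i-2}, q_i = a_i*q_{i-1} + q_{i-2} with p_{-2}=0, p_{-1}=1, q_{-2}=1, q_{-1}=0:
  i=0: a_0=3, p_0 = 3*1 + 0 = 3, q_0 = 3*0 + 1 = 1.
  i=1: a_1=4, p_1 = 4*3 + 1 = 13, q_1 = 4*1 + 0 = 4.
  i=2: a_2=6, p_2 = 6*13 + 3 = 81, q_2 = 6*4 + 1 = 25.
  i=3: a_3=4, p_3 = 4*81 + 13 = 337, q_3 = 4*25 + 4 = 104.
  i=4: a_4=2, p_4 = 2*337 + 81 = 755, q_4 = 2*104 + 25 = 233.
  i=5: a_5=6, p_5 = 6*755 + 337 = 4867, q_5 = 6*233 + 104 = 1502.

3/1, 13/4, 81/25, 337/104, 755/233, 4867/1502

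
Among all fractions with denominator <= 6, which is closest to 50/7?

43/6

Expand x = 50/7 as a continued fraction with the Euclidean algorithm:
  50 = 7*7 + 1, so a_0 = 7.
  7 = 7*1 + 0, so a_1 = 7.
so x = [7; 7].
Convergents (p_i = a_i*p_{i-1} + p_{i-2}, q_i = a_i*q_{i-1} + q_{i-2} with p_{-2}=0, p_{-1}=1, q_{-2}=1, q_{-1}=0), until the denominator exceeds 6:
  i=0: a_0=7, p_0 = 7*1 + 0 = 7, q_0 = 7*0 + 1 = 1.
  i=1: a_1=7, p_1 = 7*7 + 1 = 50, q_1 = 7*1 + 0 = 7.
q_1 = 7 > 6, so the last convergent with denominator <= 6 is p_0/q_0 = 7/1.
The closest fraction with denominator <= 6 is either p_0/q_0 or the intermediate fraction (k*p_0 + p_{-1})/(k*q_0 + q_{-1}) with the largest k >= 1 whose denominator stays <= 6; these approach x as k grows, and every other convergent or intermediate fraction in range is farther away.
Largest k: floor((6 - q_{-1})/q_0) = floor((6 - 0)/1) = 6 (using the seeds p_{-1} = 1, q_{-1} = 0).
That gives (6*7 + 1)/(6*1 + 0) = 43/6.
Compare the errors: |x - 7/1| = |50*1 - 7*7|/(7*1) = 1/7, and |x - 43/6| = |50*6 - 43*7|/(7*6) = 1/42.
Cross-multiplying, 1*7 = 7 < 42 = 1*42, so 1/42 is smaller: the intermediate fraction 43/6 is closer to x than 7/1.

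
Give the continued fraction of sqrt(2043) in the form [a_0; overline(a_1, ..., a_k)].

Write x_i = (sqrt(2043) + m_i)/d_i with (m_0, d_0) = (0, 1). a_0 = floor(sqrt(2043)) = 45, since 45^2 = 2025 <= 2043 < 2116 = 46^2.
Iterate m_{i+1} = d_i*a_i - m_i, d_{i+1} = (2043 - m_{i+1}^2)/d_i, a_{i+1} = floor((a_0 + m_{i+1})/d_{i+1}):
  m_1 = 1*45 - 0 = 45, d_1 = (2043 - 45^2)/1 = 18/1 = 18, a_1 = floor((45 + 45)/18) = 5.
  m_2 = 18*5 - 45 = 45, d_2 = (2043 - 45^2)/18 = 18/18 = 1, a_2 = floor((45 + 45)/1) = 90.
  m_3 = 1*90 - 45 = 45, d_3 = (2043 - 45^2)/1 = 18/1 = 18: (m_3, d_3) = (m_1, d_1) = (45, 18), so from here the quotients repeat a_1, a_2; the period length is 2.
Hence the expansion of sqrt(2043) is a_0 = 45 followed by the repeating block 5, 90 (period 2).

[45; overline(5, 90)]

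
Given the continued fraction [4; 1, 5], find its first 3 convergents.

Using the convergent recurrence p_i = a_i*p_{i-1} + p_{i-2}, q_i = a_i*q_{i-1} + q_{i-2} with p_{-2}=0, p_{-1}=1, q_{-2}=1, q_{-1}=0:
  i=0: a_0=4, p_0 = 4*1 + 0 = 4, q_0 = 4*0 + 1 = 1.
  i=1: a_1=1, p_1 = 1*4 + 1 = 5, q_1 = 1*1 + 0 = 1.
  i=2: a_2=5, p_2 = 5*5 + 4 = 29, q_2 = 5*1 + 1 = 6.

4/1, 5/1, 29/6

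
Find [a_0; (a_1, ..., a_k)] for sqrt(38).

[6; (6, 12)]

Write x_i = (sqrt(38) + m_i)/d_i with (m_0, d_0) = (0, 1). a_0 = floor(sqrt(38)) = 6, since 6^2 = 36 <= 38 < 49 = 7^2.
Iterate m_{i+1} = d_i*a_i - m_i, d_{i+1} = (38 - m_{i+1}^2)/d_i, a_{i+1} = floor((a_0 + m_{i+1})/d_{i+1}):
  m_1 = 1*6 - 0 = 6, d_1 = (38 - 6^2)/1 = 2/1 = 2, a_1 = floor((6 + 6)/2) = 6.
  m_2 = 2*6 - 6 = 6, d_2 = (38 - 6^2)/2 = 2/2 = 1, a_2 = floor((6 + 6)/1) = 12.
  m_3 = 1*12 - 6 = 6, d_3 = (38 - 6^2)/1 = 2/1 = 2: (m_3, d_3) = (m_1, d_1) = (6, 2), so from here the quotients repeat a_1, a_2; the period length is 2.
Hence the expansion of sqrt(38) is a_0 = 6 followed by the repeating block 6, 12 (period 2).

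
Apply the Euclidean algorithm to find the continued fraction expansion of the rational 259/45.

Run the Euclidean algorithm on 259 and 45; the successive quotients are the partial quotients a_0, a_1, ... (each step inverts the fractional part left over by the previous one):
  259 = 5*45 + 34, so a_0 = 5.
  45 = 1*34 + 11, so a_1 = 1.
  34 = 3*11 + 1, so a_2 = 3.
  11 = 11*1 + 0, so a_3 = 11.
The remainder reaches 0 after 4 divisions, so the expansion has 4 partial quotients, read off in order.

[5; 1, 3, 11]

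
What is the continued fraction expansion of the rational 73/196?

Run the Euclidean algorithm on 73 and 196; the successive quotients are the partial quotients a_0, a_1, ... (each step inverts the fractional part left over by the previous one):
  73 = 0*196 + 73, so a_0 = 0.
  196 = 2*73 + 50, so a_1 = 2.
  73 = 1*50 + 23, so a_2 = 1.
  50 = 2*23 + 4, so a_3 = 2.
  23 = 5*4 + 3, so a_4 = 5.
  4 = 1*3 + 1, so a_5 = 1.
  3 = 3*1 + 0, so a_6 = 3.
The remainder reaches 0 after 7 divisions, so the expansion has 7 partial quotients, read off in order.

[0; 2, 1, 2, 5, 1, 3]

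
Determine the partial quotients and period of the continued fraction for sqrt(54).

Write x_i = (sqrt(54) + m_i)/d_i with (m_0, d_0) = (0, 1). a_0 = floor(sqrt(54)) = 7, since 7^2 = 49 <= 54 < 64 = 8^2.
Iterate m_{i+1} = d_i*a_i - m_i, d_{i+1} = (54 - m_{i+1}^2)/d_i, a_{i+1} = floor((a_0 + m_{i+1})/d_{i+1}):
  m_1 = 1*7 - 0 = 7, d_1 = (54 - 7^2)/1 = 5/1 = 5, a_1 = floor((7 + 7)/5) = 2.
  m_2 = 5*2 - 7 = 3, d_2 = (54 - 3^2)/5 = 45/5 = 9, a_2 = floor((7 + 3)/9) = 1.
  m_3 = 9*1 - 3 = 6, d_3 = (54 - 6^2)/9 = 18/9 = 2, a_3 = floor((7 + 6)/2) = 6.
  m_4 = 2*6 - 6 = 6, d_4 = (54 - 6^2)/2 = 18/2 = 9, a_4 = floor((7 + 6)/9) = 1.
  m_5 = 9*1 - 6 = 3, d_5 = (54 - 3^2)/9 = 45/9 = 5, a_5 = floor((7 + 3)/5) = 2.
  m_6 = 5*2 - 3 = 7, d_6 = (54 - 7^2)/5 = 5/5 = 1, a_6 = floor((7 + 7)/1) = 14.
  m_7 = 1*14 - 7 = 7, d_7 = (54 - 7^2)/1 = 5/1 = 5: (m_7, d_7) = (m_1, d_1) = (7, 5), so from here the quotients repeat a_1, ..., a_6; the period length is 6.
Hence the expansion of sqrt(54) is a_0 = 7 followed by the repeating block 2, 1, 6, 1, 2, 14 (period 6).

[7; (2, 1, 6, 1, 2, 14)]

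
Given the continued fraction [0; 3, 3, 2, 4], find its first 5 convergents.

Using the convergent recurrence p_i = a_i*p_{i-1} + p_{i-2}, q_i = a_i*q_{i-1} + q_{i-2} with p_{-2}=0, p_{-1}=1, q_{-2}=1, q_{-1}=0:
  i=0: a_0=0, p_0 = 0*1 + 0 = 0, q_0 = 0*0 + 1 = 1.
  i=1: a_1=3, p_1 = 3*0 + 1 = 1, q_1 = 3*1 + 0 = 3.
  i=2: a_2=3, p_2 = 3*1 + 0 = 3, q_2 = 3*3 + 1 = 10.
  i=3: a_3=2, p_3 = 2*3 + 1 = 7, q_3 = 2*10 + 3 = 23.
  i=4: a_4=4, p_4 = 4*7 + 3 = 31, q_4 = 4*23 + 10 = 102.

0/1, 1/3, 3/10, 7/23, 31/102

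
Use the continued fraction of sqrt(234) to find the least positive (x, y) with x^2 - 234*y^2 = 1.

First expand sqrt(234) as a continued fraction. With x_i = (sqrt(234) + m_i)/d_i and (m_0, d_0) = (0, 1): a_0 = floor(sqrt(234)) = 15, since 15^2 = 225 <= 234 < 256 = 16^2.
Iterate m_{i+1} = d_i*a_i - m_i, d_{i+1} = (234 - m_{i+1}^2)/d_i, a_{i+1} = floor((a_0 + m_{i+1})/d_{i+1}):
  m_1 = 1*15 - 0 = 15, d_1 = (234 - 15^2)/1 = 9/1 = 9, a_1 = floor((15 + 15)/9) = 3.
  m_2 = 9*3 - 15 = 12, d_2 = (234 - 12^2)/9 = 90/9 = 10, a_2 = floor((15 + 12)/10) = 2.
  m_3 = 10*2 - 12 = 8, d_3 = (234 - 8^2)/10 = 170/10 = 17, a_3 = floor((15 + 8)/17) = 1.
  m_4 = 17*1 - 8 = 9, d_4 = (234 - 9^2)/17 = 153/17 = 9, a_4 = floor((15 + 9)/9) = 2.
  m_5 = 9*2 - 9 = 9, d_5 = (234 - 9^2)/9 = 153/9 = 17, a_5 = floor((15 + 9)/17) = 1.
  m_6 = 17*1 - 9 = 8, d_6 = (234 - 8^2)/17 = 170/17 = 10, a_6 = floor((15 + 8)/10) = 2.
  m_7 = 10*2 - 8 = 12, d_7 = (234 - 12^2)/10 = 90/10 = 9, a_7 = floor((15 + 12)/9) = 3.
  m_8 = 9*3 - 12 = 15, d_8 = (234 - 15^2)/9 = 9/9 = 1, a_8 = floor((15 + 15)/1) = 30.
  m_9 = 1*30 - 15 = 15, d_9 = (234 - 15^2)/1 = 9/1 = 9: (m_9, d_9) = (m_1, d_1) = (15, 9), so from here the quotients repeat a_1, ..., a_8; the period length is 8.
So sqrt(234) = [15; (3, 2, 1, 2, 1, 2, 3, 30)] with period length k = 8.
k is even, so the fundamental solution of x^2 - 234y^2 = 1 is (p_{k-1}, q_{k-1}) = (p_7, q_7); compute convergents through index 7.
Convergents (p_i = a_i*p_{i-1} + p_{i-2}, q_i = a_i*q_{i-1} + q_{i-2} with p_{-2}=0, p_{-1}=1, q_{-2}=1, q_{-1}=0):
  i=0: a_0=15, p_0 = 15*1 + 0 = 15, q_0 = 15*0 + 1 = 1.
  i=1: a_1=3, p_1 = 3*15 + 1 = 46, q_1 = 3*1 + 0 = 3.
  i=2: a_2=2, p_2 = 2*46 + 15 = 107, q_2 = 2*3 + 1 = 7.
  i=3: a_3=1, p_3 = 1*107 + 46 = 153, q_3 = 1*7 + 3 = 10.
  i=4: a_4=2, p_4 = 2*153 + 107 = 413, q_4 = 2*10 + 7 = 27.
  i=5: a_5=1, p_5 = 1*413 + 153 = 566, q_5 = 1*27 + 10 = 37.
  i=6: a_6=2, p_6 = 2*566 + 413 = 1545, q_6 = 2*37 + 27 = 101.
  i=7: a_7=3, p_7 = 3*1545 + 566 = 5201, q_7 = 3*101 + 37 = 340.
Check: 5201^2 - 234*340^2 = 27050401 - 27050400 = 1, so (x, y) = (5201, 340) solves the equation, and by the theorem it is the least positive solution.

(x, y) = (5201, 340)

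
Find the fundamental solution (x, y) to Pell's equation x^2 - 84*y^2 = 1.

(x, y) = (55, 6)

First expand sqrt(84) as a continued fraction. With x_i = (sqrt(84) + m_i)/d_i and (m_0, d_0) = (0, 1): a_0 = floor(sqrt(84)) = 9, since 9^2 = 81 <= 84 < 100 = 10^2.
Iterate m_{i+1} = d_i*a_i - m_i, d_{i+1} = (84 - m_{i+1}^2)/d_i, a_{i+1} = floor((a_0 + m_{i+1})/d_{i+1}):
  m_1 = 1*9 - 0 = 9, d_1 = (84 - 9^2)/1 = 3/1 = 3, a_1 = floor((9 + 9)/3) = 6.
  m_2 = 3*6 - 9 = 9, d_2 = (84 - 9^2)/3 = 3/3 = 1, a_2 = floor((9 + 9)/1) = 18.
  m_3 = 1*18 - 9 = 9, d_3 = (84 - 9^2)/1 = 3/1 = 3: (m_3, d_3) = (m_1, d_1) = (9, 3), so from here the quotients repeat a_1, a_2; the period length is 2.
So sqrt(84) = [9; (6, 18)] with period length k = 2.
k is even, so the fundamental solution of x^2 - 84y^2 = 1 is (p_{k-1}, q_{k-1}) = (p_1, q_1); compute convergents through index 1.
Convergents (p_i = a_i*p_{i-1} + p_{i-2}, q_i = a_i*q_{i-1} + q_{i-2} with p_{-2}=0, p_{-1}=1, q_{-2}=1, q_{-1}=0):
  i=0: a_0=9, p_0 = 9*1 + 0 = 9, q_0 = 9*0 + 1 = 1.
  i=1: a_1=6, p_1 = 6*9 + 1 = 55, q_1 = 6*1 + 0 = 6.
Check: 55^2 - 84*6^2 = 3025 - 3024 = 1, so (x, y) = (55, 6) solves the equation, and by the theorem it is the least positive solution.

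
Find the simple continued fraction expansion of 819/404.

[2; 36, 1, 2, 1, 2]

Run the Euclidean algorithm on 819 and 404; the successive quotients are the partial quotients a_0, a_1, ... (each step inverts the fractional part left over by the previous one):
  819 = 2*404 + 11, so a_0 = 2.
  404 = 36*11 + 8, so a_1 = 36.
  11 = 1*8 + 3, so a_2 = 1.
  8 = 2*3 + 2, so a_3 = 2.
  3 = 1*2 + 1, so a_4 = 1.
  2 = 2*1 + 0, so a_5 = 2.
The remainder reaches 0 after 6 divisions, so the expansion has 6 partial quotients, read off in order.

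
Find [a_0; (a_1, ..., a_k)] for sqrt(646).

[25; (2, 2, 2, 50)]

Write x_i = (sqrt(646) + m_i)/d_i with (m_0, d_0) = (0, 1). a_0 = floor(sqrt(646)) = 25, since 25^2 = 625 <= 646 < 676 = 26^2.
Iterate m_{i+1} = d_i*a_i - m_i, d_{i+1} = (646 - m_{i+1}^2)/d_i, a_{i+1} = floor((a_0 + m_{i+1})/d_{i+1}):
  m_1 = 1*25 - 0 = 25, d_1 = (646 - 25^2)/1 = 21/1 = 21, a_1 = floor((25 + 25)/21) = 2.
  m_2 = 21*2 - 25 = 17, d_2 = (646 - 17^2)/21 = 357/21 = 17, a_2 = floor((25 + 17)/17) = 2.
  m_3 = 17*2 - 17 = 17, d_3 = (646 - 17^2)/17 = 357/17 = 21, a_3 = floor((25 + 17)/21) = 2.
  m_4 = 21*2 - 17 = 25, d_4 = (646 - 25^2)/21 = 21/21 = 1, a_4 = floor((25 + 25)/1) = 50.
  m_5 = 1*50 - 25 = 25, d_5 = (646 - 25^2)/1 = 21/1 = 21: (m_5, d_5) = (m_1, d_1) = (25, 21), so from here the quotients repeat a_1, ..., a_4; the period length is 4.
Hence the expansion of sqrt(646) is a_0 = 25 followed by the repeating block 2, 2, 2, 50 (period 4).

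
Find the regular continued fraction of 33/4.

[8; 4]

Run the Euclidean algorithm on 33 and 4; the successive quotients are the partial quotients a_0, a_1, ... (each step inverts the fractional part left over by the previous one):
  33 = 8*4 + 1, so a_0 = 8.
  4 = 4*1 + 0, so a_1 = 4.
The remainder reaches 0 after 2 divisions, so the expansion has 2 partial quotients, read off in order.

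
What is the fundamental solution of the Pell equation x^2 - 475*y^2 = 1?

First expand sqrt(475) as a continued fraction. With x_i = (sqrt(475) + m_i)/d_i and (m_0, d_0) = (0, 1): a_0 = floor(sqrt(475)) = 21, since 21^2 = 441 <= 475 < 484 = 22^2.
Iterate m_{i+1} = d_i*a_i - m_i, d_{i+1} = (475 - m_{i+1}^2)/d_i, a_{i+1} = floor((a_0 + m_{i+1})/d_{i+1}):
  m_1 = 1*21 - 0 = 21, d_1 = (475 - 21^2)/1 = 34/1 = 34, a_1 = floor((21 + 21)/34) = 1.
  m_2 = 34*1 - 21 = 13, d_2 = (475 - 13^2)/34 = 306/34 = 9, a_2 = floor((21 + 13)/9) = 3.
  m_3 = 9*3 - 13 = 14, d_3 = (475 - 14^2)/9 = 279/9 = 31, a_3 = floor((21 + 14)/31) = 1.
  m_4 = 31*1 - 14 = 17, d_4 = (475 - 17^2)/31 = 186/31 = 6, a_4 = floor((21 + 17)/6) = 6.
  m_5 = 6*6 - 17 = 19, d_5 = (475 - 19^2)/6 = 114/6 = 19, a_5 = floor((21 + 19)/19) = 2.
  m_6 = 19*2 - 19 = 19, d_6 = (475 - 19^2)/19 = 114/19 = 6, a_6 = floor((21 + 19)/6) = 6.
  m_7 = 6*6 - 19 = 17, d_7 = (475 - 17^2)/6 = 186/6 = 31, a_7 = floor((21 + 17)/31) = 1.
  m_8 = 31*1 - 17 = 14, d_8 = (475 - 14^2)/31 = 279/31 = 9, a_8 = floor((21 + 14)/9) = 3.
  m_9 = 9*3 - 14 = 13, d_9 = (475 - 13^2)/9 = 306/9 = 34, a_9 = floor((21 + 13)/34) = 1.
  m_10 = 34*1 - 13 = 21, d_10 = (475 - 21^2)/34 = 34/34 = 1, a_10 = floor((21 + 21)/1) = 42.
  m_11 = 1*42 - 21 = 21, d_11 = (475 - 21^2)/1 = 34/1 = 34: (m_11, d_11) = (m_1, d_1) = (21, 34), so from here the quotients repeat a_1, ..., a_10; the period length is 10.
So sqrt(475) = [21; (1, 3, 1, 6, 2, 6, 1, 3, 1, 42)] with period length k = 10.
k is even, so the fundamental solution of x^2 - 475y^2 = 1 is (p_{k-1}, q_{k-1}) = (p_9, q_9); compute convergents through index 9.
Convergents (p_i = a_i*p_{i-1} + p_{i-2}, q_i = a_i*q_{i-1} + q_{i-2} with p_{-2}=0, p_{-1}=1, q_{-2}=1, q_{-1}=0):
  i=0: a_0=21, p_0 = 21*1 + 0 = 21, q_0 = 21*0 + 1 = 1.
  i=1: a_1=1, p_1 = 1*21 + 1 = 22, q_1 = 1*1 + 0 = 1.
  i=2: a_2=3, p_2 = 3*22 + 21 = 87, q_2 = 3*1 + 1 = 4.
  i=3: a_3=1, p_3 = 1*87 + 22 = 109, q_3 = 1*4 + 1 = 5.
  i=4: a_4=6, p_4 = 6*109 + 87 = 741, q_4 = 6*5 + 4 = 34.
  i=5: a_5=2, p_5 = 2*741 + 109 = 1591, q_5 = 2*34 + 5 = 73.
  i=6: a_6=6, p_6 = 6*1591 + 741 = 10287, q_6 = 6*73 + 34 = 472.
  i=7: a_7=1, p_7 = 1*10287 + 1591 = 11878, q_7 = 1*472 + 73 = 545.
  i=8: a_8=3, p_8 = 3*11878 + 10287 = 45921, q_8 = 3*545 + 472 = 2107.
  i=9: a_9=1, p_9 = 1*45921 + 11878 = 57799, q_9 = 1*2107 + 545 = 2652.
Check: 57799^2 - 475*2652^2 = 3340724401 - 3340724400 = 1, so (x, y) = (57799, 2652) solves the equation, and by the theorem it is the least positive solution.

(x, y) = (57799, 2652)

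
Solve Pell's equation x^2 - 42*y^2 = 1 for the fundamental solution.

First expand sqrt(42) as a continued fraction. With x_i = (sqrt(42) + m_i)/d_i and (m_0, d_0) = (0, 1): a_0 = floor(sqrt(42)) = 6, since 6^2 = 36 <= 42 < 49 = 7^2.
Iterate m_{i+1} = d_i*a_i - m_i, d_{i+1} = (42 - m_{i+1}^2)/d_i, a_{i+1} = floor((a_0 + m_{i+1})/d_{i+1}):
  m_1 = 1*6 - 0 = 6, d_1 = (42 - 6^2)/1 = 6/1 = 6, a_1 = floor((6 + 6)/6) = 2.
  m_2 = 6*2 - 6 = 6, d_2 = (42 - 6^2)/6 = 6/6 = 1, a_2 = floor((6 + 6)/1) = 12.
  m_3 = 1*12 - 6 = 6, d_3 = (42 - 6^2)/1 = 6/1 = 6: (m_3, d_3) = (m_1, d_1) = (6, 6), so from here the quotients repeat a_1, a_2; the period length is 2.
So sqrt(42) = [6; (2, 12)] with period length k = 2.
k is even, so the fundamental solution of x^2 - 42y^2 = 1 is (p_{k-1}, q_{k-1}) = (p_1, q_1); compute convergents through index 1.
Convergents (p_i = a_i*p_{i-1} + p_{i-2}, q_i = a_i*q_{i-1} + q_{i-2} with p_{-2}=0, p_{-1}=1, q_{-2}=1, q_{-1}=0):
  i=0: a_0=6, p_0 = 6*1 + 0 = 6, q_0 = 6*0 + 1 = 1.
  i=1: a_1=2, p_1 = 2*6 + 1 = 13, q_1 = 2*1 + 0 = 2.
Check: 13^2 - 42*2^2 = 169 - 168 = 1, so (x, y) = (13, 2) solves the equation, and by the theorem it is the least positive solution.

(x, y) = (13, 2)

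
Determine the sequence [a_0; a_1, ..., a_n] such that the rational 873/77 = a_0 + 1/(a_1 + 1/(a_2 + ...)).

[11; 2, 1, 25]

Run the Euclidean algorithm on 873 and 77; the successive quotients are the partial quotients a_0, a_1, ... (each step inverts the fractional part left over by the previous one):
  873 = 11*77 + 26, so a_0 = 11.
  77 = 2*26 + 25, so a_1 = 2.
  26 = 1*25 + 1, so a_2 = 1.
  25 = 25*1 + 0, so a_3 = 25.
The remainder reaches 0 after 4 divisions, so the expansion has 4 partial quotients, read off in order.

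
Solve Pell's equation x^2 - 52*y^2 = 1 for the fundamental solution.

(x, y) = (649, 90)

First expand sqrt(52) as a continued fraction. With x_i = (sqrt(52) + m_i)/d_i and (m_0, d_0) = (0, 1): a_0 = floor(sqrt(52)) = 7, since 7^2 = 49 <= 52 < 64 = 8^2.
Iterate m_{i+1} = d_i*a_i - m_i, d_{i+1} = (52 - m_{i+1}^2)/d_i, a_{i+1} = floor((a_0 + m_{i+1})/d_{i+1}):
  m_1 = 1*7 - 0 = 7, d_1 = (52 - 7^2)/1 = 3/1 = 3, a_1 = floor((7 + 7)/3) = 4.
  m_2 = 3*4 - 7 = 5, d_2 = (52 - 5^2)/3 = 27/3 = 9, a_2 = floor((7 + 5)/9) = 1.
  m_3 = 9*1 - 5 = 4, d_3 = (52 - 4^2)/9 = 36/9 = 4, a_3 = floor((7 + 4)/4) = 2.
  m_4 = 4*2 - 4 = 4, d_4 = (52 - 4^2)/4 = 36/4 = 9, a_4 = floor((7 + 4)/9) = 1.
  m_5 = 9*1 - 4 = 5, d_5 = (52 - 5^2)/9 = 27/9 = 3, a_5 = floor((7 + 5)/3) = 4.
  m_6 = 3*4 - 5 = 7, d_6 = (52 - 7^2)/3 = 3/3 = 1, a_6 = floor((7 + 7)/1) = 14.
  m_7 = 1*14 - 7 = 7, d_7 = (52 - 7^2)/1 = 3/1 = 3: (m_7, d_7) = (m_1, d_1) = (7, 3), so from here the quotients repeat a_1, ..., a_6; the period length is 6.
So sqrt(52) = [7; (4, 1, 2, 1, 4, 14)] with period length k = 6.
k is even, so the fundamental solution of x^2 - 52y^2 = 1 is (p_{k-1}, q_{k-1}) = (p_5, q_5); compute convergents through index 5.
Convergents (p_i = a_i*p_{i-1} + p_{i-2}, q_i = a_i*q_{i-1} + q_{i-2} with p_{-2}=0, p_{-1}=1, q_{-2}=1, q_{-1}=0):
  i=0: a_0=7, p_0 = 7*1 + 0 = 7, q_0 = 7*0 + 1 = 1.
  i=1: a_1=4, p_1 = 4*7 + 1 = 29, q_1 = 4*1 + 0 = 4.
  i=2: a_2=1, p_2 = 1*29 + 7 = 36, q_2 = 1*4 + 1 = 5.
  i=3: a_3=2, p_3 = 2*36 + 29 = 101, q_3 = 2*5 + 4 = 14.
  i=4: a_4=1, p_4 = 1*101 + 36 = 137, q_4 = 1*14 + 5 = 19.
  i=5: a_5=4, p_5 = 4*137 + 101 = 649, q_5 = 4*19 + 14 = 90.
Check: 649^2 - 52*90^2 = 421201 - 421200 = 1, so (x, y) = (649, 90) solves the equation, and by the theorem it is the least positive solution.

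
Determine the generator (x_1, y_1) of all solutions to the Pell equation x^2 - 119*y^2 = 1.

(x, y) = (120, 11)

First expand sqrt(119) as a continued fraction. With x_i = (sqrt(119) + m_i)/d_i and (m_0, d_0) = (0, 1): a_0 = floor(sqrt(119)) = 10, since 10^2 = 100 <= 119 < 121 = 11^2.
Iterate m_{i+1} = d_i*a_i - m_i, d_{i+1} = (119 - m_{i+1}^2)/d_i, a_{i+1} = floor((a_0 + m_{i+1})/d_{i+1}):
  m_1 = 1*10 - 0 = 10, d_1 = (119 - 10^2)/1 = 19/1 = 19, a_1 = floor((10 + 10)/19) = 1.
  m_2 = 19*1 - 10 = 9, d_2 = (119 - 9^2)/19 = 38/19 = 2, a_2 = floor((10 + 9)/2) = 9.
  m_3 = 2*9 - 9 = 9, d_3 = (119 - 9^2)/2 = 38/2 = 19, a_3 = floor((10 + 9)/19) = 1.
  m_4 = 19*1 - 9 = 10, d_4 = (119 - 10^2)/19 = 19/19 = 1, a_4 = floor((10 + 10)/1) = 20.
  m_5 = 1*20 - 10 = 10, d_5 = (119 - 10^2)/1 = 19/1 = 19: (m_5, d_5) = (m_1, d_1) = (10, 19), so from here the quotients repeat a_1, ..., a_4; the period length is 4.
So sqrt(119) = [10; (1, 9, 1, 20)] with period length k = 4.
k is even, so the fundamental solution of x^2 - 119y^2 = 1 is (p_{k-1}, q_{k-1}) = (p_3, q_3); compute convergents through index 3.
Convergents (p_i = a_i*p_{i-1} + p_{i-2}, q_i = a_i*q_{i-1} + q_{i-2} with p_{-2}=0, p_{-1}=1, q_{-2}=1, q_{-1}=0):
  i=0: a_0=10, p_0 = 10*1 + 0 = 10, q_0 = 10*0 + 1 = 1.
  i=1: a_1=1, p_1 = 1*10 + 1 = 11, q_1 = 1*1 + 0 = 1.
  i=2: a_2=9, p_2 = 9*11 + 10 = 109, q_2 = 9*1 + 1 = 10.
  i=3: a_3=1, p_3 = 1*109 + 11 = 120, q_3 = 1*10 + 1 = 11.
Check: 120^2 - 119*11^2 = 14400 - 14399 = 1, so (x, y) = (120, 11) solves the equation, and by the theorem it is the least positive solution.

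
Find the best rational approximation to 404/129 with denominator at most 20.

47/15

Expand x = 404/129 as a continued fraction with the Euclidean algorithm:
  404 = 3*129 + 17, so a_0 = 3.
  129 = 7*17 + 10, so a_1 = 7.
  17 = 1*10 + 7, so a_2 = 1.
  10 = 1*7 + 3, so a_3 = 1.
  7 = 2*3 + 1, so a_4 = 2.
  3 = 3*1 + 0, so a_5 = 3.
so x = [3; 7, 1, 1, 2, 3].
Convergents (p_i = a_i*p_{i-1} + p_{i-2}, q_i = a_i*q_{i-1} + q_{i-2} with p_{-2}=0, p_{-1}=1, q_{-2}=1, q_{-1}=0), until the denominator exceeds 20:
  i=0: a_0=3, p_0 = 3*1 + 0 = 3, q_0 = 3*0 + 1 = 1.
  i=1: a_1=7, p_1 = 7*3 + 1 = 22, q_1 = 7*1 + 0 = 7.
  i=2: a_2=1, p_2 = 1*22 + 3 = 25, q_2 = 1*7 + 1 = 8.
  i=3: a_3=1, p_3 = 1*25 + 22 = 47, q_3 = 1*8 + 7 = 15.
  i=4: a_4=2, p_4 = 2*47 + 25 = 119, q_4 = 2*15 + 8 = 38.
q_4 = 38 > 20, so the last convergent with denominator <= 20 is p_3/q_3 = 47/15.
The closest fraction with denominator <= 20 is either p_3/q_3 or the intermediate fraction (k*p_3 + p_2)/(k*q_3 + q_2) with the largest k >= 1 whose denominator stays <= 20; these approach x as k grows, and every other convergent or intermediate fraction in range is farther away.
Largest k: floor((20 - q_2)/q_3) = floor((20 - 8)/15) = 0.
Since k = 0, no intermediate fraction beyond p_3/q_3 has denominator <= 20, so the convergent 47/15 is the closest (its error is |404*15 - 47*129|/(129*15) = 3/1935).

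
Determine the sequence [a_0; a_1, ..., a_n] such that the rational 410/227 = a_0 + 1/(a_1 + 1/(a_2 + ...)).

Run the Euclidean algorithm on 410 and 227; the successive quotients are the partial quotients a_0, a_1, ... (each step inverts the fractional part left over by the previous one):
  410 = 1*227 + 183, so a_0 = 1.
  227 = 1*183 + 44, so a_1 = 1.
  183 = 4*44 + 7, so a_2 = 4.
  44 = 6*7 + 2, so a_3 = 6.
  7 = 3*2 + 1, so a_4 = 3.
  2 = 2*1 + 0, so a_5 = 2.
The remainder reaches 0 after 6 divisions, so the expansion has 6 partial quotients, read off in order.

[1; 1, 4, 6, 3, 2]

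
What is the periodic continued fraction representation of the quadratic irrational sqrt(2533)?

Write x_i = (sqrt(2533) + m_i)/d_i with (m_0, d_0) = (0, 1). a_0 = floor(sqrt(2533)) = 50, since 50^2 = 2500 <= 2533 < 2601 = 51^2.
Iterate m_{i+1} = d_i*a_i - m_i, d_{i+1} = (2533 - m_{i+1}^2)/d_i, a_{i+1} = floor((a_0 + m_{i+1})/d_{i+1}):
  m_1 = 1*50 - 0 = 50, d_1 = (2533 - 50^2)/1 = 33/1 = 33, a_1 = floor((50 + 50)/33) = 3.
  m_2 = 33*3 - 50 = 49, d_2 = (2533 - 49^2)/33 = 132/33 = 4, a_2 = floor((50 + 49)/4) = 24.
  m_3 = 4*24 - 49 = 47, d_3 = (2533 - 47^2)/4 = 324/4 = 81, a_3 = floor((50 + 47)/81) = 1.
  m_4 = 81*1 - 47 = 34, d_4 = (2533 - 34^2)/81 = 1377/81 = 17, a_4 = floor((50 + 34)/17) = 4.
  m_5 = 17*4 - 34 = 34, d_5 = (2533 - 34^2)/17 = 1377/17 = 81, a_5 = floor((50 + 34)/81) = 1.
  m_6 = 81*1 - 34 = 47, d_6 = (2533 - 47^2)/81 = 324/81 = 4, a_6 = floor((50 + 47)/4) = 24.
  m_7 = 4*24 - 47 = 49, d_7 = (2533 - 49^2)/4 = 132/4 = 33, a_7 = floor((50 + 49)/33) = 3.
  m_8 = 33*3 - 49 = 50, d_8 = (2533 - 50^2)/33 = 33/33 = 1, a_8 = floor((50 + 50)/1) = 100.
  m_9 = 1*100 - 50 = 50, d_9 = (2533 - 50^2)/1 = 33/1 = 33: (m_9, d_9) = (m_1, d_1) = (50, 33), so from here the quotients repeat a_1, ..., a_8; the period length is 8.
Hence the expansion of sqrt(2533) is a_0 = 50 followed by the repeating block 3, 24, 1, 4, 1, 24, 3, 100 (period 8).

[50; (3, 24, 1, 4, 1, 24, 3, 100)]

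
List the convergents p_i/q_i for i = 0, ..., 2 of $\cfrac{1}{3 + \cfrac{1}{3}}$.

Using the convergent recurrence p_i = a_i*p_{i-1} + p_{i-2}, q_i = a_i*q_{i-1} + q_{i-2} with p_{-2}=0, p_{-1}=1, q_{-2}=1, q_{-1}=0:
  i=0: a_0=0, p_0 = 0*1 + 0 = 0, q_0 = 0*0 + 1 = 1.
  i=1: a_1=3, p_1 = 3*0 + 1 = 1, q_1 = 3*1 + 0 = 3.
  i=2: a_2=3, p_2 = 3*1 + 0 = 3, q_2 = 3*3 + 1 = 10.

0/1, 1/3, 3/10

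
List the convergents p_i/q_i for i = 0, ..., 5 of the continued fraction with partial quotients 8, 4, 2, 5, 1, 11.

Using the convergent recurrence p_i = a_i*p_{i-1} + p_{i-2}, q_i = a_i*q_{i-1} + q_{i-2} with p_{-2}=0, p_{-1}=1, q_{-2}=1, q_{-1}=0:
  i=0: a_0=8, p_0 = 8*1 + 0 = 8, q_0 = 8*0 + 1 = 1.
  i=1: a_1=4, p_1 = 4*8 + 1 = 33, q_1 = 4*1 + 0 = 4.
  i=2: a_2=2, p_2 = 2*33 + 8 = 74, q_2 = 2*4 + 1 = 9.
  i=3: a_3=5, p_3 = 5*74 + 33 = 403, q_3 = 5*9 + 4 = 49.
  i=4: a_4=1, p_4 = 1*403 + 74 = 477, q_4 = 1*49 + 9 = 58.
  i=5: a_5=11, p_5 = 11*477 + 403 = 5650, q_5 = 11*58 + 49 = 687.

8/1, 33/4, 74/9, 403/49, 477/58, 5650/687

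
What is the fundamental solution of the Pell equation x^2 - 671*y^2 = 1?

(x, y) = (58620, 2263)

First expand sqrt(671) as a continued fraction. With x_i = (sqrt(671) + m_i)/d_i and (m_0, d_0) = (0, 1): a_0 = floor(sqrt(671)) = 25, since 25^2 = 625 <= 671 < 676 = 26^2.
Iterate m_{i+1} = d_i*a_i - m_i, d_{i+1} = (671 - m_{i+1}^2)/d_i, a_{i+1} = floor((a_0 + m_{i+1})/d_{i+1}):
  m_1 = 1*25 - 0 = 25, d_1 = (671 - 25^2)/1 = 46/1 = 46, a_1 = floor((25 + 25)/46) = 1.
  m_2 = 46*1 - 25 = 21, d_2 = (671 - 21^2)/46 = 230/46 = 5, a_2 = floor((25 + 21)/5) = 9.
  m_3 = 5*9 - 21 = 24, d_3 = (671 - 24^2)/5 = 95/5 = 19, a_3 = floor((25 + 24)/19) = 2.
  m_4 = 19*2 - 24 = 14, d_4 = (671 - 14^2)/19 = 475/19 = 25, a_4 = floor((25 + 14)/25) = 1.
  m_5 = 25*1 - 14 = 11, d_5 = (671 - 11^2)/25 = 550/25 = 22, a_5 = floor((25 + 11)/22) = 1.
  m_6 = 22*1 - 11 = 11, d_6 = (671 - 11^2)/22 = 550/22 = 25, a_6 = floor((25 + 11)/25) = 1.
  m_7 = 25*1 - 11 = 14, d_7 = (671 - 14^2)/25 = 475/25 = 19, a_7 = floor((25 + 14)/19) = 2.
  m_8 = 19*2 - 14 = 24, d_8 = (671 - 24^2)/19 = 95/19 = 5, a_8 = floor((25 + 24)/5) = 9.
  m_9 = 5*9 - 24 = 21, d_9 = (671 - 21^2)/5 = 230/5 = 46, a_9 = floor((25 + 21)/46) = 1.
  m_10 = 46*1 - 21 = 25, d_10 = (671 - 25^2)/46 = 46/46 = 1, a_10 = floor((25 + 25)/1) = 50.
  m_11 = 1*50 - 25 = 25, d_11 = (671 - 25^2)/1 = 46/1 = 46: (m_11, d_11) = (m_1, d_1) = (25, 46), so from here the quotients repeat a_1, ..., a_10; the period length is 10.
So sqrt(671) = [25; (1, 9, 2, 1, 1, 1, 2, 9, 1, 50)] with period length k = 10.
k is even, so the fundamental solution of x^2 - 671y^2 = 1 is (p_{k-1}, q_{k-1}) = (p_9, q_9); compute convergents through index 9.
Convergents (p_i = a_i*p_{i-1} + p_{i-2}, q_i = a_i*q_{i-1} + q_{i-2} with p_{-2}=0, p_{-1}=1, q_{-2}=1, q_{-1}=0):
  i=0: a_0=25, p_0 = 25*1 + 0 = 25, q_0 = 25*0 + 1 = 1.
  i=1: a_1=1, p_1 = 1*25 + 1 = 26, q_1 = 1*1 + 0 = 1.
  i=2: a_2=9, p_2 = 9*26 + 25 = 259, q_2 = 9*1 + 1 = 10.
  i=3: a_3=2, p_3 = 2*259 + 26 = 544, q_3 = 2*10 + 1 = 21.
  i=4: a_4=1, p_4 = 1*544 + 259 = 803, q_4 = 1*21 + 10 = 31.
  i=5: a_5=1, p_5 = 1*803 + 544 = 1347, q_5 = 1*31 + 21 = 52.
  i=6: a_6=1, p_6 = 1*1347 + 803 = 2150, q_6 = 1*52 + 31 = 83.
  i=7: a_7=2, p_7 = 2*2150 + 1347 = 5647, q_7 = 2*83 + 52 = 218.
  i=8: a_8=9, p_8 = 9*5647 + 2150 = 52973, q_8 = 9*218 + 83 = 2045.
  i=9: a_9=1, p_9 = 1*52973 + 5647 = 58620, q_9 = 1*2045 + 218 = 2263.
Check: 58620^2 - 671*2263^2 = 3436304400 - 3436304399 = 1, so (x, y) = (58620, 2263) solves the equation, and by the theorem it is the least positive solution.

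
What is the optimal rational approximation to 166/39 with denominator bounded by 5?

Expand x = 166/39 as a continued fraction with the Euclidean algorithm:
  166 = 4*39 + 10, so a_0 = 4.
  39 = 3*10 + 9, so a_1 = 3.
  10 = 1*9 + 1, so a_2 = 1.
  9 = 9*1 + 0, so a_3 = 9.
so x = [4; 3, 1, 9].
Convergents (p_i = a_i*p_{i-1} + p_{i-2}, q_i = a_i*q_{i-1} + q_{i-2} with p_{-2}=0, p_{-1}=1, q_{-2}=1, q_{-1}=0), until the denominator exceeds 5:
  i=0: a_0=4, p_0 = 4*1 + 0 = 4, q_0 = 4*0 + 1 = 1.
  i=1: a_1=3, p_1 = 3*4 + 1 = 13, q_1 = 3*1 + 0 = 3.
  i=2: a_2=1, p_2 = 1*13 + 4 = 17, q_2 = 1*3 + 1 = 4.
  i=3: a_3=9, p_3 = 9*17 + 13 = 166, q_3 = 9*4 + 3 = 39.
q_3 = 39 > 5, so the last convergent with denominator <= 5 is p_2/q_2 = 17/4.
The closest fraction with denominator <= 5 is either p_2/q_2 or the intermediate fraction (k*p_2 + p_1)/(k*q_2 + q_1) with the largest k >= 1 whose denominator stays <= 5; these approach x as k grows, and every other convergent or intermediate fraction in range is farther away.
Largest k: floor((5 - q_1)/q_2) = floor((5 - 3)/4) = 0.
Since k = 0, no intermediate fraction beyond p_2/q_2 has denominator <= 5, so the convergent 17/4 is the closest (its error is |166*4 - 17*39|/(39*4) = 1/156).

17/4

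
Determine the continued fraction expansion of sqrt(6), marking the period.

[2; (2, 4)]

Write x_i = (sqrt(6) + m_i)/d_i with (m_0, d_0) = (0, 1). a_0 = floor(sqrt(6)) = 2, since 2^2 = 4 <= 6 < 9 = 3^2.
Iterate m_{i+1} = d_i*a_i - m_i, d_{i+1} = (6 - m_{i+1}^2)/d_i, a_{i+1} = floor((a_0 + m_{i+1})/d_{i+1}):
  m_1 = 1*2 - 0 = 2, d_1 = (6 - 2^2)/1 = 2/1 = 2, a_1 = floor((2 + 2)/2) = 2.
  m_2 = 2*2 - 2 = 2, d_2 = (6 - 2^2)/2 = 2/2 = 1, a_2 = floor((2 + 2)/1) = 4.
  m_3 = 1*4 - 2 = 2, d_3 = (6 - 2^2)/1 = 2/1 = 2: (m_3, d_3) = (m_1, d_1) = (2, 2), so from here the quotients repeat a_1, a_2; the period length is 2.
Hence the expansion of sqrt(6) is a_0 = 2 followed by the repeating block 2, 4 (period 2).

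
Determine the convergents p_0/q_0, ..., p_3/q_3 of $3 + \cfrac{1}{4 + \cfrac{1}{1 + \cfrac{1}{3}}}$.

Using the convergent recurrence p_i = a_i*p_{i-1} + p_{i-2}, q_i = a_i*q_{i-1} + q_{i-2} with p_{-2}=0, p_{-1}=1, q_{-2}=1, q_{-1}=0:
  i=0: a_0=3, p_0 = 3*1 + 0 = 3, q_0 = 3*0 + 1 = 1.
  i=1: a_1=4, p_1 = 4*3 + 1 = 13, q_1 = 4*1 + 0 = 4.
  i=2: a_2=1, p_2 = 1*13 + 3 = 16, q_2 = 1*4 + 1 = 5.
  i=3: a_3=3, p_3 = 3*16 + 13 = 61, q_3 = 3*5 + 4 = 19.

3/1, 13/4, 16/5, 61/19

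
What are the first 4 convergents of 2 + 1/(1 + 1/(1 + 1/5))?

2/1, 3/1, 5/2, 28/11

Using the convergent recurrence p_i = a_i*p_{i-1} + p_{i-2}, q_i = a_i*q_{i-1} + q_{i-2} with p_{-2}=0, p_{-1}=1, q_{-2}=1, q_{-1}=0:
  i=0: a_0=2, p_0 = 2*1 + 0 = 2, q_0 = 2*0 + 1 = 1.
  i=1: a_1=1, p_1 = 1*2 + 1 = 3, q_1 = 1*1 + 0 = 1.
  i=2: a_2=1, p_2 = 1*3 + 2 = 5, q_2 = 1*1 + 1 = 2.
  i=3: a_3=5, p_3 = 5*5 + 3 = 28, q_3 = 5*2 + 1 = 11.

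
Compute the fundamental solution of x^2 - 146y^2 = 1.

First expand sqrt(146) as a continued fraction. With x_i = (sqrt(146) + m_i)/d_i and (m_0, d_0) = (0, 1): a_0 = floor(sqrt(146)) = 12, since 12^2 = 144 <= 146 < 169 = 13^2.
Iterate m_{i+1} = d_i*a_i - m_i, d_{i+1} = (146 - m_{i+1}^2)/d_i, a_{i+1} = floor((a_0 + m_{i+1})/d_{i+1}):
  m_1 = 1*12 - 0 = 12, d_1 = (146 - 12^2)/1 = 2/1 = 2, a_1 = floor((12 + 12)/2) = 12.
  m_2 = 2*12 - 12 = 12, d_2 = (146 - 12^2)/2 = 2/2 = 1, a_2 = floor((12 + 12)/1) = 24.
  m_3 = 1*24 - 12 = 12, d_3 = (146 - 12^2)/1 = 2/1 = 2: (m_3, d_3) = (m_1, d_1) = (12, 2), so from here the quotients repeat a_1, a_2; the period length is 2.
So sqrt(146) = [12; (12, 24)] with period length k = 2.
k is even, so the fundamental solution of x^2 - 146y^2 = 1 is (p_{k-1}, q_{k-1}) = (p_1, q_1); compute convergents through index 1.
Convergents (p_i = a_i*p_{i-1} + p_{i-2}, q_i = a_i*q_{i-1} + q_{i-2} with p_{-2}=0, p_{-1}=1, q_{-2}=1, q_{-1}=0):
  i=0: a_0=12, p_0 = 12*1 + 0 = 12, q_0 = 12*0 + 1 = 1.
  i=1: a_1=12, p_1 = 12*12 + 1 = 145, q_1 = 12*1 + 0 = 12.
Check: 145^2 - 146*12^2 = 21025 - 21024 = 1, so (x, y) = (145, 12) solves the equation, and by the theorem it is the least positive solution.

(x, y) = (145, 12)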